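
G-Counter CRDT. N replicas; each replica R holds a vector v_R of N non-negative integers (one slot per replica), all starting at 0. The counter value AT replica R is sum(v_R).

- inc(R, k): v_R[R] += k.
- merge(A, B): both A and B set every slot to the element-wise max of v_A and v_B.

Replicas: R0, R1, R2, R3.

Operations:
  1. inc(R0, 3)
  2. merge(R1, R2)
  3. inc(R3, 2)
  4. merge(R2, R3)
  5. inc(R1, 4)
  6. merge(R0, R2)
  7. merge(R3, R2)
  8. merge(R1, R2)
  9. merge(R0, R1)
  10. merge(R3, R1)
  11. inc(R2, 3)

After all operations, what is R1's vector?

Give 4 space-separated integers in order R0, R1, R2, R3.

Answer: 3 4 0 2

Derivation:
Op 1: inc R0 by 3 -> R0=(3,0,0,0) value=3
Op 2: merge R1<->R2 -> R1=(0,0,0,0) R2=(0,0,0,0)
Op 3: inc R3 by 2 -> R3=(0,0,0,2) value=2
Op 4: merge R2<->R3 -> R2=(0,0,0,2) R3=(0,0,0,2)
Op 5: inc R1 by 4 -> R1=(0,4,0,0) value=4
Op 6: merge R0<->R2 -> R0=(3,0,0,2) R2=(3,0,0,2)
Op 7: merge R3<->R2 -> R3=(3,0,0,2) R2=(3,0,0,2)
Op 8: merge R1<->R2 -> R1=(3,4,0,2) R2=(3,4,0,2)
Op 9: merge R0<->R1 -> R0=(3,4,0,2) R1=(3,4,0,2)
Op 10: merge R3<->R1 -> R3=(3,4,0,2) R1=(3,4,0,2)
Op 11: inc R2 by 3 -> R2=(3,4,3,2) value=12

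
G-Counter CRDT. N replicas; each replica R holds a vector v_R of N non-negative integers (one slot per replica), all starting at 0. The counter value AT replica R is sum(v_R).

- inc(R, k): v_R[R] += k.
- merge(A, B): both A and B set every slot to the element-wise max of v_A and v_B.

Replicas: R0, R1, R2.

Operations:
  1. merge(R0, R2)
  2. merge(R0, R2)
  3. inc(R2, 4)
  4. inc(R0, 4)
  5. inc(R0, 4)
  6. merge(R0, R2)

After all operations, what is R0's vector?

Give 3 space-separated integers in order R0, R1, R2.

Answer: 8 0 4

Derivation:
Op 1: merge R0<->R2 -> R0=(0,0,0) R2=(0,0,0)
Op 2: merge R0<->R2 -> R0=(0,0,0) R2=(0,0,0)
Op 3: inc R2 by 4 -> R2=(0,0,4) value=4
Op 4: inc R0 by 4 -> R0=(4,0,0) value=4
Op 5: inc R0 by 4 -> R0=(8,0,0) value=8
Op 6: merge R0<->R2 -> R0=(8,0,4) R2=(8,0,4)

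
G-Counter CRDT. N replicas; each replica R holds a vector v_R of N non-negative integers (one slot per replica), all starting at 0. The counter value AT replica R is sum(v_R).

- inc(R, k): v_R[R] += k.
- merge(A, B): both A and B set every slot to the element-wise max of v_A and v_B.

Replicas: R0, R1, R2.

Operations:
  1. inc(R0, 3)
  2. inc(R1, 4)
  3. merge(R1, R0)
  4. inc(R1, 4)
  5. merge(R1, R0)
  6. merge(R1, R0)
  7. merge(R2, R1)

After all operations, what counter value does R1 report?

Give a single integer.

Answer: 11

Derivation:
Op 1: inc R0 by 3 -> R0=(3,0,0) value=3
Op 2: inc R1 by 4 -> R1=(0,4,0) value=4
Op 3: merge R1<->R0 -> R1=(3,4,0) R0=(3,4,0)
Op 4: inc R1 by 4 -> R1=(3,8,0) value=11
Op 5: merge R1<->R0 -> R1=(3,8,0) R0=(3,8,0)
Op 6: merge R1<->R0 -> R1=(3,8,0) R0=(3,8,0)
Op 7: merge R2<->R1 -> R2=(3,8,0) R1=(3,8,0)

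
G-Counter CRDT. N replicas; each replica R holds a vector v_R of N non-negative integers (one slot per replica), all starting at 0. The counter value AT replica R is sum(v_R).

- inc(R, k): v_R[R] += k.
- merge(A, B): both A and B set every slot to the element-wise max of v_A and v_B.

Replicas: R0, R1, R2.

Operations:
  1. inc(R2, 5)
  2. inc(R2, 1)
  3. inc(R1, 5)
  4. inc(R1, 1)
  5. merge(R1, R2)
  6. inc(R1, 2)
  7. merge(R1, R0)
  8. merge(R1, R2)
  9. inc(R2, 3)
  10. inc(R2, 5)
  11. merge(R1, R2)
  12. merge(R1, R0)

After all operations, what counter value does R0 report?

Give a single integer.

Op 1: inc R2 by 5 -> R2=(0,0,5) value=5
Op 2: inc R2 by 1 -> R2=(0,0,6) value=6
Op 3: inc R1 by 5 -> R1=(0,5,0) value=5
Op 4: inc R1 by 1 -> R1=(0,6,0) value=6
Op 5: merge R1<->R2 -> R1=(0,6,6) R2=(0,6,6)
Op 6: inc R1 by 2 -> R1=(0,8,6) value=14
Op 7: merge R1<->R0 -> R1=(0,8,6) R0=(0,8,6)
Op 8: merge R1<->R2 -> R1=(0,8,6) R2=(0,8,6)
Op 9: inc R2 by 3 -> R2=(0,8,9) value=17
Op 10: inc R2 by 5 -> R2=(0,8,14) value=22
Op 11: merge R1<->R2 -> R1=(0,8,14) R2=(0,8,14)
Op 12: merge R1<->R0 -> R1=(0,8,14) R0=(0,8,14)

Answer: 22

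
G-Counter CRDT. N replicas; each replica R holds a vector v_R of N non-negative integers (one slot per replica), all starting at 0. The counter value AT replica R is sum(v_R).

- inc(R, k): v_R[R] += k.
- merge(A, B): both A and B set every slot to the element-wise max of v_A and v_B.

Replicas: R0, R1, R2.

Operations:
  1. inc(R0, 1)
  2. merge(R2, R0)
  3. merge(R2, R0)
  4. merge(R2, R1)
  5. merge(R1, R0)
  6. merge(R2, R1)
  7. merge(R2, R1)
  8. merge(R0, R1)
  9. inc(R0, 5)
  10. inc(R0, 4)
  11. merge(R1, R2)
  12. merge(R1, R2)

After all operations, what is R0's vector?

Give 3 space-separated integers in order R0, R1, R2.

Answer: 10 0 0

Derivation:
Op 1: inc R0 by 1 -> R0=(1,0,0) value=1
Op 2: merge R2<->R0 -> R2=(1,0,0) R0=(1,0,0)
Op 3: merge R2<->R0 -> R2=(1,0,0) R0=(1,0,0)
Op 4: merge R2<->R1 -> R2=(1,0,0) R1=(1,0,0)
Op 5: merge R1<->R0 -> R1=(1,0,0) R0=(1,0,0)
Op 6: merge R2<->R1 -> R2=(1,0,0) R1=(1,0,0)
Op 7: merge R2<->R1 -> R2=(1,0,0) R1=(1,0,0)
Op 8: merge R0<->R1 -> R0=(1,0,0) R1=(1,0,0)
Op 9: inc R0 by 5 -> R0=(6,0,0) value=6
Op 10: inc R0 by 4 -> R0=(10,0,0) value=10
Op 11: merge R1<->R2 -> R1=(1,0,0) R2=(1,0,0)
Op 12: merge R1<->R2 -> R1=(1,0,0) R2=(1,0,0)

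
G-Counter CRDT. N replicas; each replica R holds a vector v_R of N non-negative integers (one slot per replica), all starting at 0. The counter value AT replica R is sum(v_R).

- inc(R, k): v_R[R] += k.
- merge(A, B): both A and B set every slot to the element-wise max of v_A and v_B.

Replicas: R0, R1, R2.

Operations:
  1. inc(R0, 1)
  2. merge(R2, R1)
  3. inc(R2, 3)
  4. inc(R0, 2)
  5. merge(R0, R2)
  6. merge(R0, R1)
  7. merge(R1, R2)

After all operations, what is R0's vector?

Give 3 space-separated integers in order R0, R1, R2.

Op 1: inc R0 by 1 -> R0=(1,0,0) value=1
Op 2: merge R2<->R1 -> R2=(0,0,0) R1=(0,0,0)
Op 3: inc R2 by 3 -> R2=(0,0,3) value=3
Op 4: inc R0 by 2 -> R0=(3,0,0) value=3
Op 5: merge R0<->R2 -> R0=(3,0,3) R2=(3,0,3)
Op 6: merge R0<->R1 -> R0=(3,0,3) R1=(3,0,3)
Op 7: merge R1<->R2 -> R1=(3,0,3) R2=(3,0,3)

Answer: 3 0 3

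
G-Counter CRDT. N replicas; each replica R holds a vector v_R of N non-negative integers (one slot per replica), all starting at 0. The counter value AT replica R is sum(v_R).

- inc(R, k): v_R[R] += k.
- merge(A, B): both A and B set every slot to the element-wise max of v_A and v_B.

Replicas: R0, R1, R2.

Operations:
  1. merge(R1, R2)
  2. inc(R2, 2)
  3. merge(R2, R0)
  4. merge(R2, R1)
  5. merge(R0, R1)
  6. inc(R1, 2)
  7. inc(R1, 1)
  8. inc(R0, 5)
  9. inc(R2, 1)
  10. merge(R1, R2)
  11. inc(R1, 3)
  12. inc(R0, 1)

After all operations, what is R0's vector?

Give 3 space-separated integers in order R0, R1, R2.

Op 1: merge R1<->R2 -> R1=(0,0,0) R2=(0,0,0)
Op 2: inc R2 by 2 -> R2=(0,0,2) value=2
Op 3: merge R2<->R0 -> R2=(0,0,2) R0=(0,0,2)
Op 4: merge R2<->R1 -> R2=(0,0,2) R1=(0,0,2)
Op 5: merge R0<->R1 -> R0=(0,0,2) R1=(0,0,2)
Op 6: inc R1 by 2 -> R1=(0,2,2) value=4
Op 7: inc R1 by 1 -> R1=(0,3,2) value=5
Op 8: inc R0 by 5 -> R0=(5,0,2) value=7
Op 9: inc R2 by 1 -> R2=(0,0,3) value=3
Op 10: merge R1<->R2 -> R1=(0,3,3) R2=(0,3,3)
Op 11: inc R1 by 3 -> R1=(0,6,3) value=9
Op 12: inc R0 by 1 -> R0=(6,0,2) value=8

Answer: 6 0 2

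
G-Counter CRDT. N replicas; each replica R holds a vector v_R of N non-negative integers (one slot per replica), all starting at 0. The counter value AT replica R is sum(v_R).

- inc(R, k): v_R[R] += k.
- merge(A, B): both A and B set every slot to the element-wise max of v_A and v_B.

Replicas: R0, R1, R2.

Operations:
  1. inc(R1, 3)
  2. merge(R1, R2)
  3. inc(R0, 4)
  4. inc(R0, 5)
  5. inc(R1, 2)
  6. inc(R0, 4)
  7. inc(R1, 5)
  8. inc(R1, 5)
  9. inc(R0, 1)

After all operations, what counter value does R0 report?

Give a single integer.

Answer: 14

Derivation:
Op 1: inc R1 by 3 -> R1=(0,3,0) value=3
Op 2: merge R1<->R2 -> R1=(0,3,0) R2=(0,3,0)
Op 3: inc R0 by 4 -> R0=(4,0,0) value=4
Op 4: inc R0 by 5 -> R0=(9,0,0) value=9
Op 5: inc R1 by 2 -> R1=(0,5,0) value=5
Op 6: inc R0 by 4 -> R0=(13,0,0) value=13
Op 7: inc R1 by 5 -> R1=(0,10,0) value=10
Op 8: inc R1 by 5 -> R1=(0,15,0) value=15
Op 9: inc R0 by 1 -> R0=(14,0,0) value=14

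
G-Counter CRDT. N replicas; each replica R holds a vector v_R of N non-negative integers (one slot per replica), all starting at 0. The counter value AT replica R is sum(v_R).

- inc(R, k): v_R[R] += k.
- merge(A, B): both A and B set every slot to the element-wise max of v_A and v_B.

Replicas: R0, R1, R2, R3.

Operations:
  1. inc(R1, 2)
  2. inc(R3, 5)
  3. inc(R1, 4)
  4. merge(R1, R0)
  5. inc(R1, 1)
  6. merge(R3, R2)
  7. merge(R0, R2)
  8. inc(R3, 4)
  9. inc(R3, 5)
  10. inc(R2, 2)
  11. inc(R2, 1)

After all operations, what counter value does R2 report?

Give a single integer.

Op 1: inc R1 by 2 -> R1=(0,2,0,0) value=2
Op 2: inc R3 by 5 -> R3=(0,0,0,5) value=5
Op 3: inc R1 by 4 -> R1=(0,6,0,0) value=6
Op 4: merge R1<->R0 -> R1=(0,6,0,0) R0=(0,6,0,0)
Op 5: inc R1 by 1 -> R1=(0,7,0,0) value=7
Op 6: merge R3<->R2 -> R3=(0,0,0,5) R2=(0,0,0,5)
Op 7: merge R0<->R2 -> R0=(0,6,0,5) R2=(0,6,0,5)
Op 8: inc R3 by 4 -> R3=(0,0,0,9) value=9
Op 9: inc R3 by 5 -> R3=(0,0,0,14) value=14
Op 10: inc R2 by 2 -> R2=(0,6,2,5) value=13
Op 11: inc R2 by 1 -> R2=(0,6,3,5) value=14

Answer: 14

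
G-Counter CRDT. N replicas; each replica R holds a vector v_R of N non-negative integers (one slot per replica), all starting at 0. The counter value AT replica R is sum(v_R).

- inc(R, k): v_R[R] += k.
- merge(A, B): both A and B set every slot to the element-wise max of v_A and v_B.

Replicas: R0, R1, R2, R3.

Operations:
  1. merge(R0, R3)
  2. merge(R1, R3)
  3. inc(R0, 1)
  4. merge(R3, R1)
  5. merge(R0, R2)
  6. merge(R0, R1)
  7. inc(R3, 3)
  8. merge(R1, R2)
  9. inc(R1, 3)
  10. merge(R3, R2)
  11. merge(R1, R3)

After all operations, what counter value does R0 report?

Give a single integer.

Op 1: merge R0<->R3 -> R0=(0,0,0,0) R3=(0,0,0,0)
Op 2: merge R1<->R3 -> R1=(0,0,0,0) R3=(0,0,0,0)
Op 3: inc R0 by 1 -> R0=(1,0,0,0) value=1
Op 4: merge R3<->R1 -> R3=(0,0,0,0) R1=(0,0,0,0)
Op 5: merge R0<->R2 -> R0=(1,0,0,0) R2=(1,0,0,0)
Op 6: merge R0<->R1 -> R0=(1,0,0,0) R1=(1,0,0,0)
Op 7: inc R3 by 3 -> R3=(0,0,0,3) value=3
Op 8: merge R1<->R2 -> R1=(1,0,0,0) R2=(1,0,0,0)
Op 9: inc R1 by 3 -> R1=(1,3,0,0) value=4
Op 10: merge R3<->R2 -> R3=(1,0,0,3) R2=(1,0,0,3)
Op 11: merge R1<->R3 -> R1=(1,3,0,3) R3=(1,3,0,3)

Answer: 1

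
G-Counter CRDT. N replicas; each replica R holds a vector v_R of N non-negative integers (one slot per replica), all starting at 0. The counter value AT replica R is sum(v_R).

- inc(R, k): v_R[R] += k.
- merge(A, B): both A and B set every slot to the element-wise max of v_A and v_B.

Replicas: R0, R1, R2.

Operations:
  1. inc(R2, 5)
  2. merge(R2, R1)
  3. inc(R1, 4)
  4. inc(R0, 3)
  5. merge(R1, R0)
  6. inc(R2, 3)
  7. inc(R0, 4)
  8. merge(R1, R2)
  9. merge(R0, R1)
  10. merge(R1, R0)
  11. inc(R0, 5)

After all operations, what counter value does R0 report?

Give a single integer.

Answer: 24

Derivation:
Op 1: inc R2 by 5 -> R2=(0,0,5) value=5
Op 2: merge R2<->R1 -> R2=(0,0,5) R1=(0,0,5)
Op 3: inc R1 by 4 -> R1=(0,4,5) value=9
Op 4: inc R0 by 3 -> R0=(3,0,0) value=3
Op 5: merge R1<->R0 -> R1=(3,4,5) R0=(3,4,5)
Op 6: inc R2 by 3 -> R2=(0,0,8) value=8
Op 7: inc R0 by 4 -> R0=(7,4,5) value=16
Op 8: merge R1<->R2 -> R1=(3,4,8) R2=(3,4,8)
Op 9: merge R0<->R1 -> R0=(7,4,8) R1=(7,4,8)
Op 10: merge R1<->R0 -> R1=(7,4,8) R0=(7,4,8)
Op 11: inc R0 by 5 -> R0=(12,4,8) value=24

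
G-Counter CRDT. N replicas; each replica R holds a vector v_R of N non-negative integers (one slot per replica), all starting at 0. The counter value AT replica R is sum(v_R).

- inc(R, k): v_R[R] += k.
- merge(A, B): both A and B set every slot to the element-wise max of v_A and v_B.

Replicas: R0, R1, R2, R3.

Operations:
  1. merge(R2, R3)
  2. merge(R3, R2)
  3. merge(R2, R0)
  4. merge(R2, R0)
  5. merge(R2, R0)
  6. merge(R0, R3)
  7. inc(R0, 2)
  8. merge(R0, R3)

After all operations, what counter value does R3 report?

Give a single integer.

Answer: 2

Derivation:
Op 1: merge R2<->R3 -> R2=(0,0,0,0) R3=(0,0,0,0)
Op 2: merge R3<->R2 -> R3=(0,0,0,0) R2=(0,0,0,0)
Op 3: merge R2<->R0 -> R2=(0,0,0,0) R0=(0,0,0,0)
Op 4: merge R2<->R0 -> R2=(0,0,0,0) R0=(0,0,0,0)
Op 5: merge R2<->R0 -> R2=(0,0,0,0) R0=(0,0,0,0)
Op 6: merge R0<->R3 -> R0=(0,0,0,0) R3=(0,0,0,0)
Op 7: inc R0 by 2 -> R0=(2,0,0,0) value=2
Op 8: merge R0<->R3 -> R0=(2,0,0,0) R3=(2,0,0,0)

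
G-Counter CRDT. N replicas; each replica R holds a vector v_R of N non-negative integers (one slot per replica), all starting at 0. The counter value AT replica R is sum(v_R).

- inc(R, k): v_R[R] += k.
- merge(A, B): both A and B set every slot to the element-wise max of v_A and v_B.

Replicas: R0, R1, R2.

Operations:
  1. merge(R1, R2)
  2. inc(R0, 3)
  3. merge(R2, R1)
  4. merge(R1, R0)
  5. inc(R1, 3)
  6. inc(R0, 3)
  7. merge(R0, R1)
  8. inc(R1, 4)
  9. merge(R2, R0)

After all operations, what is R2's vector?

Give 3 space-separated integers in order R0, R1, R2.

Op 1: merge R1<->R2 -> R1=(0,0,0) R2=(0,0,0)
Op 2: inc R0 by 3 -> R0=(3,0,0) value=3
Op 3: merge R2<->R1 -> R2=(0,0,0) R1=(0,0,0)
Op 4: merge R1<->R0 -> R1=(3,0,0) R0=(3,0,0)
Op 5: inc R1 by 3 -> R1=(3,3,0) value=6
Op 6: inc R0 by 3 -> R0=(6,0,0) value=6
Op 7: merge R0<->R1 -> R0=(6,3,0) R1=(6,3,0)
Op 8: inc R1 by 4 -> R1=(6,7,0) value=13
Op 9: merge R2<->R0 -> R2=(6,3,0) R0=(6,3,0)

Answer: 6 3 0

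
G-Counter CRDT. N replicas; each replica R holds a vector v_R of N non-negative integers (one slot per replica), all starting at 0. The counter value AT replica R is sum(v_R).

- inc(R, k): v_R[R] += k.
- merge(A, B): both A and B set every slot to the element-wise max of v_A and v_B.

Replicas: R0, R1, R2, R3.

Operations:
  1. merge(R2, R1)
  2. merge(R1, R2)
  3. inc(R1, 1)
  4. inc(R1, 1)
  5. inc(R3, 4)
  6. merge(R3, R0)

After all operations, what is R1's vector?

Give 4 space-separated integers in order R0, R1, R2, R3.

Answer: 0 2 0 0

Derivation:
Op 1: merge R2<->R1 -> R2=(0,0,0,0) R1=(0,0,0,0)
Op 2: merge R1<->R2 -> R1=(0,0,0,0) R2=(0,0,0,0)
Op 3: inc R1 by 1 -> R1=(0,1,0,0) value=1
Op 4: inc R1 by 1 -> R1=(0,2,0,0) value=2
Op 5: inc R3 by 4 -> R3=(0,0,0,4) value=4
Op 6: merge R3<->R0 -> R3=(0,0,0,4) R0=(0,0,0,4)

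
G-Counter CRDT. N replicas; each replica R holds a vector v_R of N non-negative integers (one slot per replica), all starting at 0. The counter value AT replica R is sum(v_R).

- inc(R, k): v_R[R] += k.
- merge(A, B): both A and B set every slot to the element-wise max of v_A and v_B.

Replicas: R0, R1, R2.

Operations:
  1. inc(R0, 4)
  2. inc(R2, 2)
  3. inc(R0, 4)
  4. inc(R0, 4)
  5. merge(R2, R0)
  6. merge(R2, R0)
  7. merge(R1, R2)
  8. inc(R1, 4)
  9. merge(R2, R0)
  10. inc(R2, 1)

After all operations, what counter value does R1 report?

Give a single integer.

Op 1: inc R0 by 4 -> R0=(4,0,0) value=4
Op 2: inc R2 by 2 -> R2=(0,0,2) value=2
Op 3: inc R0 by 4 -> R0=(8,0,0) value=8
Op 4: inc R0 by 4 -> R0=(12,0,0) value=12
Op 5: merge R2<->R0 -> R2=(12,0,2) R0=(12,0,2)
Op 6: merge R2<->R0 -> R2=(12,0,2) R0=(12,0,2)
Op 7: merge R1<->R2 -> R1=(12,0,2) R2=(12,0,2)
Op 8: inc R1 by 4 -> R1=(12,4,2) value=18
Op 9: merge R2<->R0 -> R2=(12,0,2) R0=(12,0,2)
Op 10: inc R2 by 1 -> R2=(12,0,3) value=15

Answer: 18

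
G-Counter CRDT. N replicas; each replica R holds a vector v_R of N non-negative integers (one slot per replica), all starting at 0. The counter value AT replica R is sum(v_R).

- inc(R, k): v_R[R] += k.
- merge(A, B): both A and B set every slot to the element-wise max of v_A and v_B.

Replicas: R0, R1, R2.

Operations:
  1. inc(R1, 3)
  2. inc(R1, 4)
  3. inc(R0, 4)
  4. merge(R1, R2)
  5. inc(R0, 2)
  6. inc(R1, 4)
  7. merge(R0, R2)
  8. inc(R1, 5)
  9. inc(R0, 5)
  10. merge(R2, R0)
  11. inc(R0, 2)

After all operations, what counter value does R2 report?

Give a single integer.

Op 1: inc R1 by 3 -> R1=(0,3,0) value=3
Op 2: inc R1 by 4 -> R1=(0,7,0) value=7
Op 3: inc R0 by 4 -> R0=(4,0,0) value=4
Op 4: merge R1<->R2 -> R1=(0,7,0) R2=(0,7,0)
Op 5: inc R0 by 2 -> R0=(6,0,0) value=6
Op 6: inc R1 by 4 -> R1=(0,11,0) value=11
Op 7: merge R0<->R2 -> R0=(6,7,0) R2=(6,7,0)
Op 8: inc R1 by 5 -> R1=(0,16,0) value=16
Op 9: inc R0 by 5 -> R0=(11,7,0) value=18
Op 10: merge R2<->R0 -> R2=(11,7,0) R0=(11,7,0)
Op 11: inc R0 by 2 -> R0=(13,7,0) value=20

Answer: 18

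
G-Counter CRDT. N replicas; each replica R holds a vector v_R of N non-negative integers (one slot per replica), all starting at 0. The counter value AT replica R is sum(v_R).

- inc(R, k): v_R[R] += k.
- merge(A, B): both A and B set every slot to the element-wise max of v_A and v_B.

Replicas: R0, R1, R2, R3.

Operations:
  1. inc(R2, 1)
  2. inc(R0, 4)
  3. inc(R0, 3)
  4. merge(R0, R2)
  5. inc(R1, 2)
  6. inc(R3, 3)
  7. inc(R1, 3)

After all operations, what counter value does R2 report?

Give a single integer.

Answer: 8

Derivation:
Op 1: inc R2 by 1 -> R2=(0,0,1,0) value=1
Op 2: inc R0 by 4 -> R0=(4,0,0,0) value=4
Op 3: inc R0 by 3 -> R0=(7,0,0,0) value=7
Op 4: merge R0<->R2 -> R0=(7,0,1,0) R2=(7,0,1,0)
Op 5: inc R1 by 2 -> R1=(0,2,0,0) value=2
Op 6: inc R3 by 3 -> R3=(0,0,0,3) value=3
Op 7: inc R1 by 3 -> R1=(0,5,0,0) value=5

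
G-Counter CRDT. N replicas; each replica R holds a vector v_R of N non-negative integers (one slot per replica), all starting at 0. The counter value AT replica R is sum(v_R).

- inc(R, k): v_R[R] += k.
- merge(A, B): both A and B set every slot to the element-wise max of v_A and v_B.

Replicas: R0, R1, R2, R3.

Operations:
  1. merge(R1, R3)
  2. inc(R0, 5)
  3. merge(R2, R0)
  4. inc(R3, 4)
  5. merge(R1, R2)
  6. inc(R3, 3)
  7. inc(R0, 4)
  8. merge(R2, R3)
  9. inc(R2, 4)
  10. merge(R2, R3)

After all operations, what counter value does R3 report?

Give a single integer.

Op 1: merge R1<->R3 -> R1=(0,0,0,0) R3=(0,0,0,0)
Op 2: inc R0 by 5 -> R0=(5,0,0,0) value=5
Op 3: merge R2<->R0 -> R2=(5,0,0,0) R0=(5,0,0,0)
Op 4: inc R3 by 4 -> R3=(0,0,0,4) value=4
Op 5: merge R1<->R2 -> R1=(5,0,0,0) R2=(5,0,0,0)
Op 6: inc R3 by 3 -> R3=(0,0,0,7) value=7
Op 7: inc R0 by 4 -> R0=(9,0,0,0) value=9
Op 8: merge R2<->R3 -> R2=(5,0,0,7) R3=(5,0,0,7)
Op 9: inc R2 by 4 -> R2=(5,0,4,7) value=16
Op 10: merge R2<->R3 -> R2=(5,0,4,7) R3=(5,0,4,7)

Answer: 16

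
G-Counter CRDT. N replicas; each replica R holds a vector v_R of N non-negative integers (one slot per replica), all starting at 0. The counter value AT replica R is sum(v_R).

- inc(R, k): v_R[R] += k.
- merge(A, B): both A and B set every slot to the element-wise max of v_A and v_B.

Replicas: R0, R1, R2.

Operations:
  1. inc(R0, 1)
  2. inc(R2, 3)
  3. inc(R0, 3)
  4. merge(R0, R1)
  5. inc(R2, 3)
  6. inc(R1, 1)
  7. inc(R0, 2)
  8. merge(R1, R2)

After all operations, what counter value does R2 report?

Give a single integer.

Answer: 11

Derivation:
Op 1: inc R0 by 1 -> R0=(1,0,0) value=1
Op 2: inc R2 by 3 -> R2=(0,0,3) value=3
Op 3: inc R0 by 3 -> R0=(4,0,0) value=4
Op 4: merge R0<->R1 -> R0=(4,0,0) R1=(4,0,0)
Op 5: inc R2 by 3 -> R2=(0,0,6) value=6
Op 6: inc R1 by 1 -> R1=(4,1,0) value=5
Op 7: inc R0 by 2 -> R0=(6,0,0) value=6
Op 8: merge R1<->R2 -> R1=(4,1,6) R2=(4,1,6)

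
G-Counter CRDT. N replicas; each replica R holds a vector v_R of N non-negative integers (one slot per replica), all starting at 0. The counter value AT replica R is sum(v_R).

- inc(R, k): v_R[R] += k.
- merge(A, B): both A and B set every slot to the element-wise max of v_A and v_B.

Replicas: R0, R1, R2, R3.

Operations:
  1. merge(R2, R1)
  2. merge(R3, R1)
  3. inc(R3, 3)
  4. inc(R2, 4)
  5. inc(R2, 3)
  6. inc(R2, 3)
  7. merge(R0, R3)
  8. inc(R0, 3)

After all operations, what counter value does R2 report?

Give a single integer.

Op 1: merge R2<->R1 -> R2=(0,0,0,0) R1=(0,0,0,0)
Op 2: merge R3<->R1 -> R3=(0,0,0,0) R1=(0,0,0,0)
Op 3: inc R3 by 3 -> R3=(0,0,0,3) value=3
Op 4: inc R2 by 4 -> R2=(0,0,4,0) value=4
Op 5: inc R2 by 3 -> R2=(0,0,7,0) value=7
Op 6: inc R2 by 3 -> R2=(0,0,10,0) value=10
Op 7: merge R0<->R3 -> R0=(0,0,0,3) R3=(0,0,0,3)
Op 8: inc R0 by 3 -> R0=(3,0,0,3) value=6

Answer: 10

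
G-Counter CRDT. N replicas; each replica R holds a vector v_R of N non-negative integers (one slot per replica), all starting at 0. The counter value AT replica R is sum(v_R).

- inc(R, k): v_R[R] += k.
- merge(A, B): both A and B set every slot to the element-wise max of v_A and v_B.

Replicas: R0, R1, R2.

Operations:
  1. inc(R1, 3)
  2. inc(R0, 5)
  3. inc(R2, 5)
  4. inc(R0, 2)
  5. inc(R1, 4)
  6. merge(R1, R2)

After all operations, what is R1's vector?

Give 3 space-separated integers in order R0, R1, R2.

Op 1: inc R1 by 3 -> R1=(0,3,0) value=3
Op 2: inc R0 by 5 -> R0=(5,0,0) value=5
Op 3: inc R2 by 5 -> R2=(0,0,5) value=5
Op 4: inc R0 by 2 -> R0=(7,0,0) value=7
Op 5: inc R1 by 4 -> R1=(0,7,0) value=7
Op 6: merge R1<->R2 -> R1=(0,7,5) R2=(0,7,5)

Answer: 0 7 5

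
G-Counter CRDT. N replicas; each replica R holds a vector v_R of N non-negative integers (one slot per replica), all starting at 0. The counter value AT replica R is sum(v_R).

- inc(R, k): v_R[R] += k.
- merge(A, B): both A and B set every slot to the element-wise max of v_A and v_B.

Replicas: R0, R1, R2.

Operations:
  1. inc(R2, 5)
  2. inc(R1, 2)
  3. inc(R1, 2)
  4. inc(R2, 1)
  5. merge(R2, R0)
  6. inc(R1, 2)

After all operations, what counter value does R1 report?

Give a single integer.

Op 1: inc R2 by 5 -> R2=(0,0,5) value=5
Op 2: inc R1 by 2 -> R1=(0,2,0) value=2
Op 3: inc R1 by 2 -> R1=(0,4,0) value=4
Op 4: inc R2 by 1 -> R2=(0,0,6) value=6
Op 5: merge R2<->R0 -> R2=(0,0,6) R0=(0,0,6)
Op 6: inc R1 by 2 -> R1=(0,6,0) value=6

Answer: 6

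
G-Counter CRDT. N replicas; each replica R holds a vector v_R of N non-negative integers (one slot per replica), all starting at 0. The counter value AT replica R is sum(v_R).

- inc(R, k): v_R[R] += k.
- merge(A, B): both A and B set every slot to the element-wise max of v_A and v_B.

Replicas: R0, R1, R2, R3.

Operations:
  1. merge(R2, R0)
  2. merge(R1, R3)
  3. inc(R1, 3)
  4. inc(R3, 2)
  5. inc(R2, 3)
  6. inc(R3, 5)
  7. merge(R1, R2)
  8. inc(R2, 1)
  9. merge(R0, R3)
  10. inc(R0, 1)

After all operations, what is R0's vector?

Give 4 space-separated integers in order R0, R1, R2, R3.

Answer: 1 0 0 7

Derivation:
Op 1: merge R2<->R0 -> R2=(0,0,0,0) R0=(0,0,0,0)
Op 2: merge R1<->R3 -> R1=(0,0,0,0) R3=(0,0,0,0)
Op 3: inc R1 by 3 -> R1=(0,3,0,0) value=3
Op 4: inc R3 by 2 -> R3=(0,0,0,2) value=2
Op 5: inc R2 by 3 -> R2=(0,0,3,0) value=3
Op 6: inc R3 by 5 -> R3=(0,0,0,7) value=7
Op 7: merge R1<->R2 -> R1=(0,3,3,0) R2=(0,3,3,0)
Op 8: inc R2 by 1 -> R2=(0,3,4,0) value=7
Op 9: merge R0<->R3 -> R0=(0,0,0,7) R3=(0,0,0,7)
Op 10: inc R0 by 1 -> R0=(1,0,0,7) value=8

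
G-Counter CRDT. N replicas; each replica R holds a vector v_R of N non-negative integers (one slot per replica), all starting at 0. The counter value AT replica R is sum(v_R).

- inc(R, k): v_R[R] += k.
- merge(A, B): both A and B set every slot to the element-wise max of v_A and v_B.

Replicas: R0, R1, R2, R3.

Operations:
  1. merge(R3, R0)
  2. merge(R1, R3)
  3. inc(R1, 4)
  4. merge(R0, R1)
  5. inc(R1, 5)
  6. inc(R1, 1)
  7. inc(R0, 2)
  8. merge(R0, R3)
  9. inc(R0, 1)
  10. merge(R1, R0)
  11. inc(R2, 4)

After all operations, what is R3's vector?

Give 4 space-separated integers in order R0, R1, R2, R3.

Answer: 2 4 0 0

Derivation:
Op 1: merge R3<->R0 -> R3=(0,0,0,0) R0=(0,0,0,0)
Op 2: merge R1<->R3 -> R1=(0,0,0,0) R3=(0,0,0,0)
Op 3: inc R1 by 4 -> R1=(0,4,0,0) value=4
Op 4: merge R0<->R1 -> R0=(0,4,0,0) R1=(0,4,0,0)
Op 5: inc R1 by 5 -> R1=(0,9,0,0) value=9
Op 6: inc R1 by 1 -> R1=(0,10,0,0) value=10
Op 7: inc R0 by 2 -> R0=(2,4,0,0) value=6
Op 8: merge R0<->R3 -> R0=(2,4,0,0) R3=(2,4,0,0)
Op 9: inc R0 by 1 -> R0=(3,4,0,0) value=7
Op 10: merge R1<->R0 -> R1=(3,10,0,0) R0=(3,10,0,0)
Op 11: inc R2 by 4 -> R2=(0,0,4,0) value=4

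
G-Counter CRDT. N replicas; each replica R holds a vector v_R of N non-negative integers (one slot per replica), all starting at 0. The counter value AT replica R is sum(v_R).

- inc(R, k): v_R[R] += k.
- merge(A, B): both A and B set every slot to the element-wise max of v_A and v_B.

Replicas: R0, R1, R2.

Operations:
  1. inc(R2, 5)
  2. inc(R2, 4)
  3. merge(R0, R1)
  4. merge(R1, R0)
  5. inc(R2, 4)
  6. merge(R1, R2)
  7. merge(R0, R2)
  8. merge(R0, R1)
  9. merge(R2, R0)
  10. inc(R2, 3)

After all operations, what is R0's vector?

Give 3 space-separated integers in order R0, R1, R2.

Op 1: inc R2 by 5 -> R2=(0,0,5) value=5
Op 2: inc R2 by 4 -> R2=(0,0,9) value=9
Op 3: merge R0<->R1 -> R0=(0,0,0) R1=(0,0,0)
Op 4: merge R1<->R0 -> R1=(0,0,0) R0=(0,0,0)
Op 5: inc R2 by 4 -> R2=(0,0,13) value=13
Op 6: merge R1<->R2 -> R1=(0,0,13) R2=(0,0,13)
Op 7: merge R0<->R2 -> R0=(0,0,13) R2=(0,0,13)
Op 8: merge R0<->R1 -> R0=(0,0,13) R1=(0,0,13)
Op 9: merge R2<->R0 -> R2=(0,0,13) R0=(0,0,13)
Op 10: inc R2 by 3 -> R2=(0,0,16) value=16

Answer: 0 0 13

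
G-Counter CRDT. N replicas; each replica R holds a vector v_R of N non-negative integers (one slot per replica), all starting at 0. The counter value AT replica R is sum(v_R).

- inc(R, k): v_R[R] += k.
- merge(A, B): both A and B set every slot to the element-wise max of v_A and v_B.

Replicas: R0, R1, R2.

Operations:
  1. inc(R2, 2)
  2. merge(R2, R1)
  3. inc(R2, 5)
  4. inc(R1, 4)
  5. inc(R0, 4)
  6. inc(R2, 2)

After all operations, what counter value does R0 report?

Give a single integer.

Op 1: inc R2 by 2 -> R2=(0,0,2) value=2
Op 2: merge R2<->R1 -> R2=(0,0,2) R1=(0,0,2)
Op 3: inc R2 by 5 -> R2=(0,0,7) value=7
Op 4: inc R1 by 4 -> R1=(0,4,2) value=6
Op 5: inc R0 by 4 -> R0=(4,0,0) value=4
Op 6: inc R2 by 2 -> R2=(0,0,9) value=9

Answer: 4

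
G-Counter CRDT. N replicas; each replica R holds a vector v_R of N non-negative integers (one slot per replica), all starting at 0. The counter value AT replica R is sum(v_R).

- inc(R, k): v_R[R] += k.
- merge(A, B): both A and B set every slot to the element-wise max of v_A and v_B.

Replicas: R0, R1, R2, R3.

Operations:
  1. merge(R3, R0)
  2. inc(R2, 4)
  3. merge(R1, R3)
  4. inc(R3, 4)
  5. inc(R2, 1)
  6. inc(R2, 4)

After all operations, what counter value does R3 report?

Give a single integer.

Answer: 4

Derivation:
Op 1: merge R3<->R0 -> R3=(0,0,0,0) R0=(0,0,0,0)
Op 2: inc R2 by 4 -> R2=(0,0,4,0) value=4
Op 3: merge R1<->R3 -> R1=(0,0,0,0) R3=(0,0,0,0)
Op 4: inc R3 by 4 -> R3=(0,0,0,4) value=4
Op 5: inc R2 by 1 -> R2=(0,0,5,0) value=5
Op 6: inc R2 by 4 -> R2=(0,0,9,0) value=9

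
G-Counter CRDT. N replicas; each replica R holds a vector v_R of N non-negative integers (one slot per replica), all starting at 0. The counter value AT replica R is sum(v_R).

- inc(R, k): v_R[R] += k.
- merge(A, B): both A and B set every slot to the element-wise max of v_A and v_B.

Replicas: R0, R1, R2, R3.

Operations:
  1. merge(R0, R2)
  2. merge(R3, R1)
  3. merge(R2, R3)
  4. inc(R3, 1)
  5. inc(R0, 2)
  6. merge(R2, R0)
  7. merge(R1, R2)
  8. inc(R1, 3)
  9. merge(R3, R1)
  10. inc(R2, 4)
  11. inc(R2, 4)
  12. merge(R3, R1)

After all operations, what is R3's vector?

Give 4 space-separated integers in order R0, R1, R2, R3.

Answer: 2 3 0 1

Derivation:
Op 1: merge R0<->R2 -> R0=(0,0,0,0) R2=(0,0,0,0)
Op 2: merge R3<->R1 -> R3=(0,0,0,0) R1=(0,0,0,0)
Op 3: merge R2<->R3 -> R2=(0,0,0,0) R3=(0,0,0,0)
Op 4: inc R3 by 1 -> R3=(0,0,0,1) value=1
Op 5: inc R0 by 2 -> R0=(2,0,0,0) value=2
Op 6: merge R2<->R0 -> R2=(2,0,0,0) R0=(2,0,0,0)
Op 7: merge R1<->R2 -> R1=(2,0,0,0) R2=(2,0,0,0)
Op 8: inc R1 by 3 -> R1=(2,3,0,0) value=5
Op 9: merge R3<->R1 -> R3=(2,3,0,1) R1=(2,3,0,1)
Op 10: inc R2 by 4 -> R2=(2,0,4,0) value=6
Op 11: inc R2 by 4 -> R2=(2,0,8,0) value=10
Op 12: merge R3<->R1 -> R3=(2,3,0,1) R1=(2,3,0,1)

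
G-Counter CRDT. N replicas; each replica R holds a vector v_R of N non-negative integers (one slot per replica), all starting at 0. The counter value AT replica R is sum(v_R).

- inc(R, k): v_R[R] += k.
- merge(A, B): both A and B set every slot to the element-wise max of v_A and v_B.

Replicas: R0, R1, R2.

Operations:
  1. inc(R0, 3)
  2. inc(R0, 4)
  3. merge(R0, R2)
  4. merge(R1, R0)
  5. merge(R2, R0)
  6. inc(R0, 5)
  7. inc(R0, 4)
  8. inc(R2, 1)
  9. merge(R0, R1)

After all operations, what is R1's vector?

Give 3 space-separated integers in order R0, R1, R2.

Op 1: inc R0 by 3 -> R0=(3,0,0) value=3
Op 2: inc R0 by 4 -> R0=(7,0,0) value=7
Op 3: merge R0<->R2 -> R0=(7,0,0) R2=(7,0,0)
Op 4: merge R1<->R0 -> R1=(7,0,0) R0=(7,0,0)
Op 5: merge R2<->R0 -> R2=(7,0,0) R0=(7,0,0)
Op 6: inc R0 by 5 -> R0=(12,0,0) value=12
Op 7: inc R0 by 4 -> R0=(16,0,0) value=16
Op 8: inc R2 by 1 -> R2=(7,0,1) value=8
Op 9: merge R0<->R1 -> R0=(16,0,0) R1=(16,0,0)

Answer: 16 0 0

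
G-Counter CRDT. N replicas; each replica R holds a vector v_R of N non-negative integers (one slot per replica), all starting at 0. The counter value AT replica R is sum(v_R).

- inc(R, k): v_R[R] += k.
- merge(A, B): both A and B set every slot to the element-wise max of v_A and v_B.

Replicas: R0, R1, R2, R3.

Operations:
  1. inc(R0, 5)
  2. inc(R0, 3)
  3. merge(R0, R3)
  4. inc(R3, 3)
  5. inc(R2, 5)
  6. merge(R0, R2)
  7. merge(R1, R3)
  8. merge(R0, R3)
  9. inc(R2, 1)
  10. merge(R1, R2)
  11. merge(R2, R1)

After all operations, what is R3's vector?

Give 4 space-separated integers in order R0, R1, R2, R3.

Op 1: inc R0 by 5 -> R0=(5,0,0,0) value=5
Op 2: inc R0 by 3 -> R0=(8,0,0,0) value=8
Op 3: merge R0<->R3 -> R0=(8,0,0,0) R3=(8,0,0,0)
Op 4: inc R3 by 3 -> R3=(8,0,0,3) value=11
Op 5: inc R2 by 5 -> R2=(0,0,5,0) value=5
Op 6: merge R0<->R2 -> R0=(8,0,5,0) R2=(8,0,5,0)
Op 7: merge R1<->R3 -> R1=(8,0,0,3) R3=(8,0,0,3)
Op 8: merge R0<->R3 -> R0=(8,0,5,3) R3=(8,0,5,3)
Op 9: inc R2 by 1 -> R2=(8,0,6,0) value=14
Op 10: merge R1<->R2 -> R1=(8,0,6,3) R2=(8,0,6,3)
Op 11: merge R2<->R1 -> R2=(8,0,6,3) R1=(8,0,6,3)

Answer: 8 0 5 3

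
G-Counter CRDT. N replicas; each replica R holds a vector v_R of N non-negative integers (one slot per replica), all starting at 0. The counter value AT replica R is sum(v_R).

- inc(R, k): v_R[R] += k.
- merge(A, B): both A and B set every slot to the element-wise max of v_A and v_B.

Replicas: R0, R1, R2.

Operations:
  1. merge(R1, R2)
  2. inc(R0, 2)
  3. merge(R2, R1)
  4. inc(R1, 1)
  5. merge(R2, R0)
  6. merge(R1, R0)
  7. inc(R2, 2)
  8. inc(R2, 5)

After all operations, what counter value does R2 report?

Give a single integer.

Answer: 9

Derivation:
Op 1: merge R1<->R2 -> R1=(0,0,0) R2=(0,0,0)
Op 2: inc R0 by 2 -> R0=(2,0,0) value=2
Op 3: merge R2<->R1 -> R2=(0,0,0) R1=(0,0,0)
Op 4: inc R1 by 1 -> R1=(0,1,0) value=1
Op 5: merge R2<->R0 -> R2=(2,0,0) R0=(2,0,0)
Op 6: merge R1<->R0 -> R1=(2,1,0) R0=(2,1,0)
Op 7: inc R2 by 2 -> R2=(2,0,2) value=4
Op 8: inc R2 by 5 -> R2=(2,0,7) value=9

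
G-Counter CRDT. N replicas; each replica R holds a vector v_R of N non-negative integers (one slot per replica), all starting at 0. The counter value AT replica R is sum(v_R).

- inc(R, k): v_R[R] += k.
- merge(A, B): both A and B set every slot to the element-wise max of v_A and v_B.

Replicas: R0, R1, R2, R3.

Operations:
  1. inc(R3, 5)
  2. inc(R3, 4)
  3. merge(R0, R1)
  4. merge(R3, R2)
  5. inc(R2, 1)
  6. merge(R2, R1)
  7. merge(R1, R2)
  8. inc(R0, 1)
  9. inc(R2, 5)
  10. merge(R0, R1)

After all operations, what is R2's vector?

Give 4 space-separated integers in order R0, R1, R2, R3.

Op 1: inc R3 by 5 -> R3=(0,0,0,5) value=5
Op 2: inc R3 by 4 -> R3=(0,0,0,9) value=9
Op 3: merge R0<->R1 -> R0=(0,0,0,0) R1=(0,0,0,0)
Op 4: merge R3<->R2 -> R3=(0,0,0,9) R2=(0,0,0,9)
Op 5: inc R2 by 1 -> R2=(0,0,1,9) value=10
Op 6: merge R2<->R1 -> R2=(0,0,1,9) R1=(0,0,1,9)
Op 7: merge R1<->R2 -> R1=(0,0,1,9) R2=(0,0,1,9)
Op 8: inc R0 by 1 -> R0=(1,0,0,0) value=1
Op 9: inc R2 by 5 -> R2=(0,0,6,9) value=15
Op 10: merge R0<->R1 -> R0=(1,0,1,9) R1=(1,0,1,9)

Answer: 0 0 6 9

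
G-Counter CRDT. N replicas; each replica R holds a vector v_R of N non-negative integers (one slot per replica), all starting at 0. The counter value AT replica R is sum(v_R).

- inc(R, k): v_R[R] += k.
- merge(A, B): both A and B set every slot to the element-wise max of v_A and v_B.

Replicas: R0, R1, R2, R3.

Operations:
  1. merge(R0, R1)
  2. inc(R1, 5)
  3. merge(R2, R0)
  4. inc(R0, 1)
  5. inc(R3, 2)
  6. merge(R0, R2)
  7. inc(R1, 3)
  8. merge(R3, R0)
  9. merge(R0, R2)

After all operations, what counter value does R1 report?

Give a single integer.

Answer: 8

Derivation:
Op 1: merge R0<->R1 -> R0=(0,0,0,0) R1=(0,0,0,0)
Op 2: inc R1 by 5 -> R1=(0,5,0,0) value=5
Op 3: merge R2<->R0 -> R2=(0,0,0,0) R0=(0,0,0,0)
Op 4: inc R0 by 1 -> R0=(1,0,0,0) value=1
Op 5: inc R3 by 2 -> R3=(0,0,0,2) value=2
Op 6: merge R0<->R2 -> R0=(1,0,0,0) R2=(1,0,0,0)
Op 7: inc R1 by 3 -> R1=(0,8,0,0) value=8
Op 8: merge R3<->R0 -> R3=(1,0,0,2) R0=(1,0,0,2)
Op 9: merge R0<->R2 -> R0=(1,0,0,2) R2=(1,0,0,2)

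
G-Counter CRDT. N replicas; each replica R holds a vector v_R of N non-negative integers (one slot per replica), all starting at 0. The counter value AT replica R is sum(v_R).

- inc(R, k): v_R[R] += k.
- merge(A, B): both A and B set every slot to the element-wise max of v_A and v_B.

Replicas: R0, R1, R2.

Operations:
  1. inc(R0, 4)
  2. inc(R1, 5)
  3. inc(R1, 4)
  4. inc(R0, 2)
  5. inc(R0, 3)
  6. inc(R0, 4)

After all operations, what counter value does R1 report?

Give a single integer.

Answer: 9

Derivation:
Op 1: inc R0 by 4 -> R0=(4,0,0) value=4
Op 2: inc R1 by 5 -> R1=(0,5,0) value=5
Op 3: inc R1 by 4 -> R1=(0,9,0) value=9
Op 4: inc R0 by 2 -> R0=(6,0,0) value=6
Op 5: inc R0 by 3 -> R0=(9,0,0) value=9
Op 6: inc R0 by 4 -> R0=(13,0,0) value=13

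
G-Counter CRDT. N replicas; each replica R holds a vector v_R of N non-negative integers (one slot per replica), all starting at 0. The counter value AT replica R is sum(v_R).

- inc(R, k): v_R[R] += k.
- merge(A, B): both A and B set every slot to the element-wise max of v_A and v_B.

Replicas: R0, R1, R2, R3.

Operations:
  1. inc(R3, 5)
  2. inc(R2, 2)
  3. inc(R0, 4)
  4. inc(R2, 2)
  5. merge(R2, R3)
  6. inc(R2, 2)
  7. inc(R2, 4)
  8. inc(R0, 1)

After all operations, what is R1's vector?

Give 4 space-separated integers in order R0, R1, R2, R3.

Op 1: inc R3 by 5 -> R3=(0,0,0,5) value=5
Op 2: inc R2 by 2 -> R2=(0,0,2,0) value=2
Op 3: inc R0 by 4 -> R0=(4,0,0,0) value=4
Op 4: inc R2 by 2 -> R2=(0,0,4,0) value=4
Op 5: merge R2<->R3 -> R2=(0,0,4,5) R3=(0,0,4,5)
Op 6: inc R2 by 2 -> R2=(0,0,6,5) value=11
Op 7: inc R2 by 4 -> R2=(0,0,10,5) value=15
Op 8: inc R0 by 1 -> R0=(5,0,0,0) value=5

Answer: 0 0 0 0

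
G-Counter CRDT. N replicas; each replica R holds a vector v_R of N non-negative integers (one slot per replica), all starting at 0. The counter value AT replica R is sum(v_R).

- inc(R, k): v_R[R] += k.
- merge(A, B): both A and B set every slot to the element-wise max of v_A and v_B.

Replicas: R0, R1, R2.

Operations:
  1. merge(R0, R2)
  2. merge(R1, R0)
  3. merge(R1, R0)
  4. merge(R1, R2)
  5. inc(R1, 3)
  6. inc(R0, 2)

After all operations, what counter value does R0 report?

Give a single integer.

Op 1: merge R0<->R2 -> R0=(0,0,0) R2=(0,0,0)
Op 2: merge R1<->R0 -> R1=(0,0,0) R0=(0,0,0)
Op 3: merge R1<->R0 -> R1=(0,0,0) R0=(0,0,0)
Op 4: merge R1<->R2 -> R1=(0,0,0) R2=(0,0,0)
Op 5: inc R1 by 3 -> R1=(0,3,0) value=3
Op 6: inc R0 by 2 -> R0=(2,0,0) value=2

Answer: 2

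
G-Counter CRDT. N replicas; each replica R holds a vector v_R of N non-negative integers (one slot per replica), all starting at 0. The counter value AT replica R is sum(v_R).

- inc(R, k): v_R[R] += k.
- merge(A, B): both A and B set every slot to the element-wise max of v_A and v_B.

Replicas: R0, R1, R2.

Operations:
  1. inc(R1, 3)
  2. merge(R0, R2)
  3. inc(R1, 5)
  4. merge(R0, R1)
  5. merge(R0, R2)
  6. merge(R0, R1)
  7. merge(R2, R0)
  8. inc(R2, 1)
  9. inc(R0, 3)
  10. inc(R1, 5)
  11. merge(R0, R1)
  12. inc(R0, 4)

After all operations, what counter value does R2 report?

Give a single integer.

Answer: 9

Derivation:
Op 1: inc R1 by 3 -> R1=(0,3,0) value=3
Op 2: merge R0<->R2 -> R0=(0,0,0) R2=(0,0,0)
Op 3: inc R1 by 5 -> R1=(0,8,0) value=8
Op 4: merge R0<->R1 -> R0=(0,8,0) R1=(0,8,0)
Op 5: merge R0<->R2 -> R0=(0,8,0) R2=(0,8,0)
Op 6: merge R0<->R1 -> R0=(0,8,0) R1=(0,8,0)
Op 7: merge R2<->R0 -> R2=(0,8,0) R0=(0,8,0)
Op 8: inc R2 by 1 -> R2=(0,8,1) value=9
Op 9: inc R0 by 3 -> R0=(3,8,0) value=11
Op 10: inc R1 by 5 -> R1=(0,13,0) value=13
Op 11: merge R0<->R1 -> R0=(3,13,0) R1=(3,13,0)
Op 12: inc R0 by 4 -> R0=(7,13,0) value=20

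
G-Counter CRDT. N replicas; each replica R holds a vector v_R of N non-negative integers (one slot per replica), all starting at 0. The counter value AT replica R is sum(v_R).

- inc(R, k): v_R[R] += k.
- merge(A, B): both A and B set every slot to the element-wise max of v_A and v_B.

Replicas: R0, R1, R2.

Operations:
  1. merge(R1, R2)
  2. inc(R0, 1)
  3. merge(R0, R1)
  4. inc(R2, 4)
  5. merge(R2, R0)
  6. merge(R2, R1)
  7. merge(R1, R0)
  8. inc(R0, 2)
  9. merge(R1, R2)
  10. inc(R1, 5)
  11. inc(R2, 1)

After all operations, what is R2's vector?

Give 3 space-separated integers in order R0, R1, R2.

Op 1: merge R1<->R2 -> R1=(0,0,0) R2=(0,0,0)
Op 2: inc R0 by 1 -> R0=(1,0,0) value=1
Op 3: merge R0<->R1 -> R0=(1,0,0) R1=(1,0,0)
Op 4: inc R2 by 4 -> R2=(0,0,4) value=4
Op 5: merge R2<->R0 -> R2=(1,0,4) R0=(1,0,4)
Op 6: merge R2<->R1 -> R2=(1,0,4) R1=(1,0,4)
Op 7: merge R1<->R0 -> R1=(1,0,4) R0=(1,0,4)
Op 8: inc R0 by 2 -> R0=(3,0,4) value=7
Op 9: merge R1<->R2 -> R1=(1,0,4) R2=(1,0,4)
Op 10: inc R1 by 5 -> R1=(1,5,4) value=10
Op 11: inc R2 by 1 -> R2=(1,0,5) value=6

Answer: 1 0 5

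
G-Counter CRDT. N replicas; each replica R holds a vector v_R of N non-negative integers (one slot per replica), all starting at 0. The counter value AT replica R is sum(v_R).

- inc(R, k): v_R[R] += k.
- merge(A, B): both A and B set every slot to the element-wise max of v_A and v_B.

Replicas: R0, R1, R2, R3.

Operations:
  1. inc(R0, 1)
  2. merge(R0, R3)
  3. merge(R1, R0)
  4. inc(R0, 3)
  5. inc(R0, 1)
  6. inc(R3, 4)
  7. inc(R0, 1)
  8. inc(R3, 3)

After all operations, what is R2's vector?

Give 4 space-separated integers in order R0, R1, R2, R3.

Op 1: inc R0 by 1 -> R0=(1,0,0,0) value=1
Op 2: merge R0<->R3 -> R0=(1,0,0,0) R3=(1,0,0,0)
Op 3: merge R1<->R0 -> R1=(1,0,0,0) R0=(1,0,0,0)
Op 4: inc R0 by 3 -> R0=(4,0,0,0) value=4
Op 5: inc R0 by 1 -> R0=(5,0,0,0) value=5
Op 6: inc R3 by 4 -> R3=(1,0,0,4) value=5
Op 7: inc R0 by 1 -> R0=(6,0,0,0) value=6
Op 8: inc R3 by 3 -> R3=(1,0,0,7) value=8

Answer: 0 0 0 0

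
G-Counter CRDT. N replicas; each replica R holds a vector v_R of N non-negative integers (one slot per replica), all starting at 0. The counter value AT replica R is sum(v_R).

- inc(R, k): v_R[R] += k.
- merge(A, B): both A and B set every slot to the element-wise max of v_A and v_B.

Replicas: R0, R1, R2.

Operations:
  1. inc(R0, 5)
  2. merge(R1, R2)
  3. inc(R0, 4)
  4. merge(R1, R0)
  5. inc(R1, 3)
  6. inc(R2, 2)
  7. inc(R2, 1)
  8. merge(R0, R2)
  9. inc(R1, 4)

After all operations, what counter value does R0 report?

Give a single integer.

Answer: 12

Derivation:
Op 1: inc R0 by 5 -> R0=(5,0,0) value=5
Op 2: merge R1<->R2 -> R1=(0,0,0) R2=(0,0,0)
Op 3: inc R0 by 4 -> R0=(9,0,0) value=9
Op 4: merge R1<->R0 -> R1=(9,0,0) R0=(9,0,0)
Op 5: inc R1 by 3 -> R1=(9,3,0) value=12
Op 6: inc R2 by 2 -> R2=(0,0,2) value=2
Op 7: inc R2 by 1 -> R2=(0,0,3) value=3
Op 8: merge R0<->R2 -> R0=(9,0,3) R2=(9,0,3)
Op 9: inc R1 by 4 -> R1=(9,7,0) value=16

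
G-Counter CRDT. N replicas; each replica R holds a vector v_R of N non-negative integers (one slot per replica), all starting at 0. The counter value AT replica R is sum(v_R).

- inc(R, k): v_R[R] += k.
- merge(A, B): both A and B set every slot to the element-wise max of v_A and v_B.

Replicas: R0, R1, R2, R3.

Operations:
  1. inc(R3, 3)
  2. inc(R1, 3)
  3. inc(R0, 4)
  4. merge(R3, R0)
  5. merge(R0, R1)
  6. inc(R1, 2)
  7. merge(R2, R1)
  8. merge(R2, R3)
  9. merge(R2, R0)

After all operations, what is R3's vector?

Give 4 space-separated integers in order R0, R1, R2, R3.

Op 1: inc R3 by 3 -> R3=(0,0,0,3) value=3
Op 2: inc R1 by 3 -> R1=(0,3,0,0) value=3
Op 3: inc R0 by 4 -> R0=(4,0,0,0) value=4
Op 4: merge R3<->R0 -> R3=(4,0,0,3) R0=(4,0,0,3)
Op 5: merge R0<->R1 -> R0=(4,3,0,3) R1=(4,3,0,3)
Op 6: inc R1 by 2 -> R1=(4,5,0,3) value=12
Op 7: merge R2<->R1 -> R2=(4,5,0,3) R1=(4,5,0,3)
Op 8: merge R2<->R3 -> R2=(4,5,0,3) R3=(4,5,0,3)
Op 9: merge R2<->R0 -> R2=(4,5,0,3) R0=(4,5,0,3)

Answer: 4 5 0 3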